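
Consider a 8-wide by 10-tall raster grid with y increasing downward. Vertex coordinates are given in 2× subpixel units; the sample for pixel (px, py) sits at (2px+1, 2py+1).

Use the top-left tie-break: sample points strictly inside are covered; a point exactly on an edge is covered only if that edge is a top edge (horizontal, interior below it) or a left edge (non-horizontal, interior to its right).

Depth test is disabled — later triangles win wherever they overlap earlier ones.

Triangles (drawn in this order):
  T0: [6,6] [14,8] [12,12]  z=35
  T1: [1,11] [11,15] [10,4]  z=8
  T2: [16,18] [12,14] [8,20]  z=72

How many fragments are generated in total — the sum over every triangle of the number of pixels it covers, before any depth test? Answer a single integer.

T0:
  2·area = 36
  edge (6, 6)→(14, 8): d=(8,2) right/bottom  bias=-1
  edge (14, 8)→(12, 12): d=(-2,4) right/bottom  bias=-1
  edge (12, 12)→(6, 6): d=(-6,-6) top-left  bias=+0
    (0,0)@(1, 1): e=[-30,66,0] → ·  [on edge]
    (1,1)@(3, 3): e=[-18,54,0] → ·  [on edge]
    (2,2)@(5, 5): e=[-6,42,0] → ·  [on edge]
    (3,3)@(7, 7): e=[6,30,0] → #  [on edge]
    (4,3)@(9, 7): e=[2,22,12] → #
    (5,3)@(11, 7): e=[-2,14,24] → ·
    (3,4)@(7, 9): e=[22,26,-12] → ·
    (4,4)@(9, 9): e=[18,18,0] → #  [on edge]
    (5,4)@(11, 9): e=[14,10,12] → #
    (6,4)@(13, 9): e=[10,2,24] → #
    (7,4)@(15, 9): e=[6,-6,36] → ·
    (4,5)@(9, 11): e=[34,14,-12] → ·
    (5,5)@(11, 11): e=[30,6,0] → #  [on edge]
    (6,6)@(13, 13): e=[42,-6,0] → ·  [on edge]
    (7,7)@(15, 15): e=[54,-18,0] → ·  [on edge]
  covered (6 px):
    · · · · · · · ·
    · · · · · · · ·
    · · · · · · · ·
    · · · # # · · ·
    · · · · # # # ·
    · · · · · # · ·
    · · · · · · · ·
    · · · · · · · ·
    · · · · · · · ·
    · · · · · · · ·
T1:
  2·area = 106  (B↔C swapped to make it positive)
  edge (1, 11)→(10, 4): d=(9,-7) top-left  bias=+0
  edge (10, 4)→(11, 15): d=(1,11) right/bottom  bias=-1
  edge (11, 15)→(1, 11): d=(-10,-4) top-left  bias=+0
    (4,2)@(9, 5): e=[2,12,92] → #
    (5,2)@(11, 5): e=[16,-10,100] → ·
    (3,3)@(7, 7): e=[6,36,64] → #
    (5,3)@(11, 7): e=[34,-8,80] → ·
    (2,4)@(5, 9): e=[10,60,36] → #
    (5,4)@(11, 9): e=[52,-6,60] → ·
    (0,5)@(1, 11): e=[0,106,0] → #  [on edge]
    (1,5)@(3, 11): e=[14,84,8] → #
    (5,5)@(11, 11): e=[70,-4,40] → ·
    (0,6)@(1, 13): e=[18,108,-20] → ·
    (1,6)@(3, 13): e=[32,86,-12] → ·
    (2,6)@(5, 13): e=[46,64,-4] → ·
    (5,7)@(11, 15): e=[106,0,0] → ·  [on edge]
  covered (13 px):
    · · · · · · · ·
    · · · · · · · ·
    · · · · # · · ·
    · · · # # · · ·
    · · # # # · · ·
    # # # # # · · ·
    · · · # # · · ·
    · · · · · · · ·
    · · · · · · · ·
    · · · · · · · ·
T2:
  2·area = 40  (B↔C swapped to make it positive)
  edge (16, 18)→(8, 20): d=(-8,2) right/bottom  bias=-1
  edge (8, 20)→(12, 14): d=(4,-6) top-left  bias=+0
  edge (12, 14)→(16, 18): d=(4,4) right/bottom  bias=-1
    (0,1)@(1, 3): e=[150,-110,0] → ·  [on edge]
    (1,2)@(3, 5): e=[130,-90,0] → ·  [on edge]
    (2,3)@(5, 7): e=[110,-70,0] → ·  [on edge]
    (3,4)@(7, 9): e=[90,-50,0] → ·  [on edge]
    (4,5)@(9, 11): e=[70,-30,0] → ·  [on edge]
    (5,6)@(11, 13): e=[50,-10,0] → ·  [on edge]
    (6,7)@(13, 15): e=[30,10,0] → ·  [on edge]
    (5,8)@(11, 17): e=[18,6,16] → #
    (6,8)@(13, 17): e=[14,18,8] → #
    (7,8)@(15, 17): e=[10,30,0] → ·  [on edge]
    (4,9)@(9, 19): e=[6,2,32] → #
    (6,9)@(13, 19): e=[-2,26,16] → ·
  covered (4 px):
    · · · · · · · ·
    · · · · · · · ·
    · · · · · · · ·
    · · · · · · · ·
    · · · · · · · ·
    · · · · · · · ·
    · · · · · · · ·
    · · · · · · · ·
    · · · · · # # ·
    · · · · # # · ·

Result: 23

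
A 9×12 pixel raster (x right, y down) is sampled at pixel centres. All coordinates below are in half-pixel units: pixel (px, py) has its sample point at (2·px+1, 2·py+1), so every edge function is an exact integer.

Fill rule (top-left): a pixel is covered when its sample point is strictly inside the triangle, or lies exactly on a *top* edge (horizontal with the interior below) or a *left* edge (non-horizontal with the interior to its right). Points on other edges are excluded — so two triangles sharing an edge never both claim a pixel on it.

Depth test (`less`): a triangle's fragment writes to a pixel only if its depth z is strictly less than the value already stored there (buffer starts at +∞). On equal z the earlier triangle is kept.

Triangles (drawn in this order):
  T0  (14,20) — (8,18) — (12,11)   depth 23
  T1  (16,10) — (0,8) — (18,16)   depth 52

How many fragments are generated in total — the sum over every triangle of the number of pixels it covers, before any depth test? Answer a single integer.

T0:
  2·area = 50
  edge (14, 20)→(8, 18): d=(-6,-2) top-left  bias=+0
  edge (8, 18)→(12, 11): d=(4,-7) top-left  bias=+0
  edge (12, 11)→(14, 20): d=(2,9) right/bottom  bias=-1
    (5,6)@(11, 13): e=[36,1,13] → #
    (6,6)@(13, 13): e=[40,15,-5] → ·
    (5,7)@(11, 15): e=[24,9,17] → #
    (6,7)@(13, 15): e=[28,23,-1] → ·
    (2,8)@(5, 17): e=[0,-25,75] → ·  [on edge]
    (4,8)@(9, 17): e=[8,3,39] → #
    (6,8)@(13, 17): e=[16,31,3] → #
    (7,8)@(15, 17): e=[20,45,-15] → ·
    (4,9)@(9, 19): e=[-4,11,43] → ·
    (5,9)@(11, 19): e=[0,25,25] → #  [on edge]
    (7,9)@(15, 19): e=[8,53,-11] → ·
    (5,10)@(11, 21): e=[-12,33,29] → ·
    (8,10)@(17, 21): e=[0,75,-25] → ·  [on edge]
  covered (7 px):
    · · · · · · · · ·
    · · · · · · · · ·
    · · · · · · · · ·
    · · · · · · · · ·
    · · · · · · · · ·
    · · · · · · · · ·
    · · · · · # · · ·
    · · · · · # · · ·
    · · · · # # # · ·
    · · · · · # # · ·
    · · · · · · · · ·
    · · · · · · · · ·
T1:
  2·area = 92  (B↔C swapped to make it positive)
  edge (16, 10)→(18, 16): d=(2,6) right/bottom  bias=-1
  edge (18, 16)→(0, 8): d=(-18,-8) top-left  bias=+0
  edge (0, 8)→(16, 10): d=(16,2) right/bottom  bias=-1
    (6,0)@(13, 1): e=[0,230,-138] → ·  [on edge]
    (7,3)@(15, 7): e=[0,138,-46] → ·  [on edge]
    (1,4)@(3, 9): e=[76,6,10] → #
    (2,4)@(5, 9): e=[64,22,6] → #
    (3,4)@(7, 9): e=[52,38,2] → #
    (4,4)@(9, 9): e=[40,54,-2] → ·
    (1,5)@(3, 11): e=[80,-30,42] → ·
    (2,5)@(5, 11): e=[68,-14,38] → ·
    (3,5)@(7, 11): e=[56,2,34] → #
    (4,5)@(9, 11): e=[44,18,30] → #
    (5,5)@(11, 11): e=[32,34,26] → #
    (6,5)@(13, 11): e=[20,50,22] → #
    (8,6)@(17, 13): e=[0,46,46] → ·  [on edge]
  covered (11 px):
    · · · · · · · · ·
    · · · · · · · · ·
    · · · · · · · · ·
    · · · · · · · · ·
    · # # # · · · · ·
    · · · # # # # # ·
    · · · · · · # # ·
    · · · · · · · · #
    · · · · · · · · ·
    · · · · · · · · ·
    · · · · · · · · ·
    · · · · · · · · ·

Answer: 18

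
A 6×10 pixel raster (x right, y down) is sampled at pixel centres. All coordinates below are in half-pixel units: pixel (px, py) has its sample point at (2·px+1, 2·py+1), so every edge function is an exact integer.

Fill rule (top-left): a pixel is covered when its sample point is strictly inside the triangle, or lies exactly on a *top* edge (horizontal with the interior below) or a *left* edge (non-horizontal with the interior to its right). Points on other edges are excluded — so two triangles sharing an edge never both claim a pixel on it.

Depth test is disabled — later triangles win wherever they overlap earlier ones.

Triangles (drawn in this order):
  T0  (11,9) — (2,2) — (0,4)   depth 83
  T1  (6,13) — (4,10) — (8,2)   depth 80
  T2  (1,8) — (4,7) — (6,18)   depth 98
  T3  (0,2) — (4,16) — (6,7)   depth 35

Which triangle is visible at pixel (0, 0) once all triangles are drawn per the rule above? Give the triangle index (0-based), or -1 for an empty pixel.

T0:
  2·area = 32  (B↔C swapped to make it positive)
  edge (11, 9)→(0, 4): d=(-11,-5) top-left  bias=+0
  edge (0, 4)→(2, 2): d=(2,-2) top-left  bias=+0
  edge (2, 2)→(11, 9): d=(9,7) right/bottom  bias=-1
    (1,0)@(3, 1): e=[48,0,-16] → ·  [on edge]
    (0,1)@(1, 3): e=[16,0,16] → █  [on edge]
    (1,1)@(3, 3): e=[26,4,2] → █
    (2,1)@(5, 3): e=[36,8,-12] → ·
    (0,2)@(1, 5): e=[-6,4,34] → ·
    (1,2)@(3, 5): e=[4,8,20] → █
    (2,2)@(5, 5): e=[14,12,6] → █
    (3,2)@(7, 5): e=[24,16,-8] → ·
    (1,3)@(3, 7): e=[-18,12,38] → ·
    (2,3)@(5, 7): e=[-8,16,24] → ·
    (3,3)@(7, 7): e=[2,20,10] → █
    (4,3)@(9, 7): e=[12,24,-4] → ·
    (5,4)@(11, 9): e=[0,32,0] → ·  [on edge]
  covered (5 px):
    · · · · · ·
    █ █ · · · ·
    · █ █ · · ·
    · · · █ · ·
    · · · · · ·
    · · · · · ·
    · · · · · ·
    · · · · · ·
    · · · · · ·
    · · · · · ·
T1:
  2·area = 28
  edge (6, 13)→(4, 10): d=(-2,-3) top-left  bias=+0
  edge (4, 10)→(8, 2): d=(4,-8) top-left  bias=+0
  edge (8, 2)→(6, 13): d=(-2,11) right/bottom  bias=-1
    (3,2)@(7, 5): e=[19,4,5] → █
    (4,2)@(9, 5): e=[25,20,-17] → ·
    (3,3)@(7, 7): e=[15,12,1] → █
    (4,3)@(9, 7): e=[21,28,-21] → ·
    (2,4)@(5, 9): e=[5,4,19] → █
    (3,4)@(7, 9): e=[11,20,-3] → ·
    (2,5)@(5, 11): e=[1,12,15] → █
    (3,5)@(7, 11): e=[7,28,-7] → ·
    (2,6)@(5, 13): e=[-3,20,11] → ·
  covered (4 px):
    · · · · · ·
    · · · · · ·
    · · · █ · ·
    · · · █ · ·
    · · █ · · ·
    · · █ · · ·
    · · · · · ·
    · · · · · ·
    · · · · · ·
    · · · · · ·
T2:
  2·area = 35
  edge (1, 8)→(4, 7): d=(3,-1) top-left  bias=+0
  edge (4, 7)→(6, 18): d=(2,11) right/bottom  bias=-1
  edge (6, 18)→(1, 8): d=(-5,-10) top-left  bias=+0
    (1,4)@(3, 9): e=[5,15,15] → █
    (2,4)@(5, 9): e=[7,-7,35] → ·
    (1,5)@(3, 11): e=[11,19,5] → █
    (2,5)@(5, 11): e=[13,-3,25] → ·
    (1,6)@(3, 13): e=[17,23,-5] → ·
    (2,6)@(5, 13): e=[19,1,15] → █
    (3,6)@(7, 13): e=[21,-21,35] → ·
    (2,7)@(5, 15): e=[25,5,5] → █
    (3,7)@(7, 15): e=[27,-17,25] → ·
    (2,8)@(5, 17): e=[31,9,-5] → ·
  covered (4 px):
    · · · · · ·
    · · · · · ·
    · · · · · ·
    · · · · · ·
    · █ · · · ·
    · █ · · · ·
    · · █ · · ·
    · · █ · · ·
    · · · · · ·
    · · · · · ·
T3:
  2·area = 64  (B↔C swapped to make it positive)
  edge (0, 2)→(6, 7): d=(6,5) right/bottom  bias=-1
  edge (6, 7)→(4, 16): d=(-2,9) right/bottom  bias=-1
  edge (4, 16)→(0, 2): d=(-4,-14) top-left  bias=+0
    (0,1)@(1, 3): e=[1,53,10] → █
    (1,1)@(3, 3): e=[-9,35,38] → ·
    (0,2)@(1, 5): e=[13,49,2] → █
    (1,2)@(3, 5): e=[3,31,30] → █
    (2,2)@(5, 5): e=[-7,13,58] → ·
    (0,3)@(1, 7): e=[25,45,-6] → ·
    (1,3)@(3, 7): e=[15,27,22] → █
    (2,3)@(5, 7): e=[5,9,50] → █
    (3,3)@(7, 7): e=[-5,-9,78] → ·
    (1,4)@(3, 9): e=[27,23,14] → █
    (3,4)@(7, 9): e=[7,-13,70] → ·
    (1,5)@(3, 11): e=[39,19,6] → █
  covered (9 px):
    · · · · · ·
    █ · · · · ·
    █ █ · · · ·
    · █ █ · · ·
    · █ █ · · ·
    · █ █ · · ·
    · · · · · ·
    · · · · · ·
    · · · · · ·
    · · · · · ·

Z-buffer (winner per pixel, '.' = empty):
  . . . . . .
  3 0 . . . .
  3 3 0 1 . .
  . 3 3 1 . .
  . 3 3 . . .
  . 3 3 . . .
  . . 2 . . .
  . . 2 . . .
  . . . . . .
  . . . . . .

Answer: -1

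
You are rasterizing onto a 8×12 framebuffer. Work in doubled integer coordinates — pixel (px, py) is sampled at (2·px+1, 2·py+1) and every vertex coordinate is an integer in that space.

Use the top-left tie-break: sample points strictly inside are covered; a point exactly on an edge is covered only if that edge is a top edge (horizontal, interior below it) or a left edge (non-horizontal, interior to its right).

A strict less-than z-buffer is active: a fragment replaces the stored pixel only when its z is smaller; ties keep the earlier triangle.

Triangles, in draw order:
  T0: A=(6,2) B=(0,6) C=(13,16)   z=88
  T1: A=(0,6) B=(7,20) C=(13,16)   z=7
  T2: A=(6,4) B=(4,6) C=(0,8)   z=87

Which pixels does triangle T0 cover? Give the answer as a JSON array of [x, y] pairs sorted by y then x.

T0:
  2·area = 112  (B↔C swapped to make it positive)
  edge (6, 2)→(13, 16): d=(7,14) right/bottom  bias=-1
  edge (13, 16)→(0, 6): d=(-13,-10) top-left  bias=+0
  edge (0, 6)→(6, 2): d=(6,-4) top-left  bias=+0
    (2,1)@(5, 3): e=[21,89,2] → █
    (3,1)@(7, 3): e=[-7,109,10] → ·
    (1,2)@(3, 5): e=[63,43,6] → █
    (3,2)@(7, 5): e=[7,83,22] → █
    (4,2)@(9, 5): e=[-21,103,30] → ·
    (1,3)@(3, 7): e=[77,17,18] → █
    (4,3)@(9, 7): e=[-7,77,42] → ·
    (1,4)@(3, 9): e=[91,-9,30] → ·
    (2,4)@(5, 9): e=[63,11,38] → █
    (4,4)@(9, 9): e=[7,51,54] → █
    (5,4)@(11, 9): e=[-21,71,62] → ·
    (2,5)@(5, 11): e=[77,-15,50] → ·
  covered (13 px):
    · · · · · · · ·
    · · █ · · · · ·
    · █ █ █ · · · ·
    · █ █ █ · · · ·
    · · █ █ █ · · ·
    · · · █ █ · · ·
    · · · · · █ · ·
    · · · · · · · ·
    · · · · · · · ·
    · · · · · · · ·
    · · · · · · · ·
    · · · · · · · ·
T1:
  2·area = 112  (B↔C swapped to make it positive)
  edge (0, 6)→(13, 16): d=(13,10) right/bottom  bias=-1
  edge (13, 16)→(7, 20): d=(-6,4) right/bottom  bias=-1
  edge (7, 20)→(0, 6): d=(-7,-14) top-left  bias=+0
    (0,3)@(1, 7): e=[3,102,7] → █
    (1,3)@(3, 7): e=[-17,94,35] → ·
    (0,4)@(1, 9): e=[29,90,-7] → ·
    (1,4)@(3, 9): e=[9,82,21] → █
    (2,4)@(5, 9): e=[-11,74,49] → ·
    (1,5)@(3, 11): e=[35,70,7] → █
    (2,5)@(5, 11): e=[15,62,35] → █
    (3,5)@(7, 11): e=[-5,54,63] → ·
    (1,6)@(3, 13): e=[61,58,-7] → ·
    (2,6)@(5, 13): e=[41,50,21] → █
    (3,6)@(7, 13): e=[21,42,49] → █
    (4,6)@(9, 13): e=[1,34,77] → █
  covered (15 px):
    · · · · · · · ·
    · · · · · · · ·
    · · · · · · · ·
    █ · · · · · · ·
    · █ · · · · · ·
    · █ █ · · · · ·
    · · █ █ █ · · ·
    · · █ █ █ █ · ·
    · · · █ █ █ · ·
    · · · █ · · · ·
    · · · · · · · ·
    · · · · · · · ·
T2:
  2·area = 4
  edge (6, 4)→(4, 6): d=(-2,2) right/bottom  bias=-1
  edge (4, 6)→(0, 8): d=(-4,2) right/bottom  bias=-1
  edge (0, 8)→(6, 4): d=(6,-4) top-left  bias=+0
    (4,0)@(9, 1): e=[0,10,-6] → ·  [on edge]
    (3,1)@(7, 3): e=[0,6,-2] → ·  [on edge]
    (2,2)@(5, 5): e=[0,2,2] → ·  [on edge]
    (1,3)@(3, 7): e=[0,-2,6] → ·  [on edge]
    (0,4)@(1, 9): e=[0,-6,10] → ·  [on edge]
  covered (0 px):
    · · · · · · · ·
    · · · · · · · ·
    · · · · · · · ·
    · · · · · · · ·
    · · · · · · · ·
    · · · · · · · ·
    · · · · · · · ·
    · · · · · · · ·
    · · · · · · · ·
    · · · · · · · ·
    · · · · · · · ·
    · · · · · · · ·

Final: [[2,1],[1,2],[2,2],[3,2],[1,3],[2,3],[3,3],[2,4],[3,4],[4,4],[3,5],[4,5],[5,6]]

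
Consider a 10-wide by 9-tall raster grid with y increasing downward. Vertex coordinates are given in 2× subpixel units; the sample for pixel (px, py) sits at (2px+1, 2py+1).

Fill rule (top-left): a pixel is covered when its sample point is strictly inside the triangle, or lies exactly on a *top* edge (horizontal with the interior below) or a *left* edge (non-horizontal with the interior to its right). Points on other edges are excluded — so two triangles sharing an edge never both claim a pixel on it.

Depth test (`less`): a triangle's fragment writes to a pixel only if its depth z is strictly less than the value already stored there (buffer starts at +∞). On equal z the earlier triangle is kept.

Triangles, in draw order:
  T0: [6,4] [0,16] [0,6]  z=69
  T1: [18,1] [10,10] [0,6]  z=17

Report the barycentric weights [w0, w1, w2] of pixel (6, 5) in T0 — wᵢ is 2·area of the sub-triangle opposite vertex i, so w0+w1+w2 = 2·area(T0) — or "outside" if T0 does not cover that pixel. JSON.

T0:
  2·area = 60
  edge (6, 4)→(0, 16): d=(-6,12) right/bottom  bias=-1
  edge (0, 16)→(0, 6): d=(0,-10) top-left  bias=+0
  edge (0, 6)→(6, 4): d=(6,-2) top-left  bias=+0
    (7,0)@(15, 1): e=[-90,150,0] → ·  [on edge]
    (4,1)@(9, 3): e=[-30,90,0] → ·  [on edge]
    (1,2)@(3, 5): e=[30,30,0] → #  [on edge]
    (2,2)@(5, 5): e=[6,50,4] → #
    (3,2)@(7, 5): e=[-18,70,8] → ·
    (0,3)@(1, 7): e=[42,10,8] → #
    (2,3)@(5, 7): e=[-6,50,16] → ·
    (0,4)@(1, 9): e=[30,10,20] → #
    (2,4)@(5, 9): e=[-18,50,28] → ·
    (0,5)@(1, 11): e=[18,10,32] → #
    (1,5)@(3, 11): e=[-6,30,36] → ·
    (0,6)@(1, 13): e=[6,10,44] → #
  covered (8 px):
    · · · · · · · · · ·
    · · · · · · · · · ·
    · # # · · · · · · ·
    # # · · · · · · · ·
    # # · · · · · · · ·
    # · · · · · · · · ·
    # · · · · · · · · ·
    · · · · · · · · · ·
    · · · · · · · · · ·
T1:
  2·area = 122
  edge (18, 1)→(10, 10): d=(-8,9) right/bottom  bias=-1
  edge (10, 10)→(0, 6): d=(-10,-4) top-left  bias=+0
  edge (0, 6)→(18, 1): d=(18,-5) top-left  bias=+0
    (5,1)@(11, 3): e=[47,74,1] → #
    (6,1)@(13, 3): e=[29,82,11] → #
    (7,1)@(15, 3): e=[11,90,21] → #
    (8,1)@(17, 3): e=[-7,98,31] → ·
    (2,2)@(5, 5): e=[85,30,7] → #
    (3,2)@(7, 5): e=[67,38,17] → #
    (4,2)@(9, 5): e=[49,46,27] → #
    (7,2)@(15, 5): e=[-5,70,57] → ·
    (1,3)@(3, 7): e=[87,2,33] → #
    (6,3)@(13, 7): e=[-3,42,83] → ·
    (1,4)@(3, 9): e=[71,-18,69] → ·
    (2,4)@(5, 9): e=[53,-10,79] → ·
  covered (14 px):
    · · · · · · · · · ·
    · · · · · # # # · ·
    · · # # # # # · · ·
    · # # # # # · · · ·
    · · · · # · · · · ·
    · · · · · · · · · ·
    · · · · · · · · · ·
    · · · · · · · · · ·
    · · · · · · · · · ·

Result: "outside"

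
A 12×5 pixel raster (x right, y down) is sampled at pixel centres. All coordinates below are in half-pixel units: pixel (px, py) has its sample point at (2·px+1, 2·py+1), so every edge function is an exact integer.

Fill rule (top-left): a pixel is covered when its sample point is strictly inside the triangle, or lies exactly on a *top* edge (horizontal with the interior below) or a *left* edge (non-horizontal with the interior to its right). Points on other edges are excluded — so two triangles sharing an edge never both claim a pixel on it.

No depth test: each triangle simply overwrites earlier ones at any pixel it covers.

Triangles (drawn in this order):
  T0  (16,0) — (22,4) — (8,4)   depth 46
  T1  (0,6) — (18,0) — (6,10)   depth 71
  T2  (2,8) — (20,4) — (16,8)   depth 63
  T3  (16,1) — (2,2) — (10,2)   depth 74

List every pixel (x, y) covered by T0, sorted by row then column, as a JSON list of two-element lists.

T0:
  2·area = 56
  edge (16, 0)→(22, 4): d=(6,4) right/bottom  bias=-1
  edge (22, 4)→(8, 4): d=(-14,0) right/bottom  bias=-1
  edge (8, 4)→(16, 0): d=(8,-4) top-left  bias=+0
    (7,0)@(15, 1): e=[10,42,4] → #
    (8,0)@(17, 1): e=[2,42,12] → #
    (9,0)@(19, 1): e=[-6,42,20] → ·
    (5,1)@(11, 3): e=[38,14,4] → #
    (6,1)@(13, 3): e=[30,14,12] → #
    (9,1)@(19, 3): e=[6,14,36] → #
    (10,1)@(21, 3): e=[-2,14,44] → ·
    (5,2)@(11, 5): e=[50,-14,20] → ·
    (6,2)@(13, 5): e=[42,-14,28] → ·
    (7,2)@(15, 5): e=[34,-14,36] → ·
    (8,2)@(17, 5): e=[26,-14,44] → ·
    (9,2)@(19, 5): e=[18,-14,52] → ·
  covered (7 px):
    · · · · · · · # # · · ·
    · · · · · # # # # # · ·
    · · · · · · · · · · · ·
    · · · · · · · · · · · ·
    · · · · · · · · · · · ·
T1:
  2·area = 108
  edge (0, 6)→(18, 0): d=(18,-6) top-left  bias=+0
  edge (18, 0)→(6, 10): d=(-12,10) right/bottom  bias=-1
  edge (6, 10)→(0, 6): d=(-6,-4) top-left  bias=+0
    (7,0)@(15, 1): e=[0,18,90] → #  [on edge]
    (8,0)@(17, 1): e=[12,-2,98] → ·
    (4,1)@(9, 3): e=[0,54,54] → #  [on edge]
    (5,1)@(11, 3): e=[12,34,62] → #
    (6,1)@(13, 3): e=[24,14,70] → #
    (7,1)@(15, 3): e=[36,-6,78] → ·
    (1,2)@(3, 5): e=[0,90,18] → #  [on edge]
    (2,2)@(5, 5): e=[12,70,26] → #
    (3,2)@(7, 5): e=[24,50,34] → #
    (6,2)@(13, 5): e=[60,-10,58] → ·
    (1,3)@(3, 7): e=[36,66,6] → #
    (5,3)@(11, 7): e=[84,-14,38] → ·
  covered (15 px):
    · · · · · · · # · · · ·
    · · · · # # # · · · · ·
    · # # # # # · · · · · ·
    · # # # # · · · · · · ·
    · · # # · · · · · · · ·
T2:
  2·area = 56
  edge (2, 8)→(20, 4): d=(18,-4) top-left  bias=+0
  edge (20, 4)→(16, 8): d=(-4,4) right/bottom  bias=-1
  edge (16, 8)→(2, 8): d=(-14,0) right/bottom  bias=-1
    (11,0)@(23, 1): e=[-42,0,98] → ·  [on edge]
    (10,1)@(21, 3): e=[-14,0,70] → ·  [on edge]
    (8,2)@(17, 5): e=[6,8,42] → #
    (9,2)@(19, 5): e=[14,0,42] → ·  [on edge]
    (3,3)@(7, 7): e=[2,40,14] → #
    (4,3)@(9, 7): e=[10,32,14] → #
    (5,3)@(11, 7): e=[18,24,14] → #
    (6,3)@(13, 7): e=[26,16,14] → #
    (7,3)@(15, 7): e=[34,8,14] → #
    (8,3)@(17, 7): e=[42,0,14] → ·  [on edge]
    (3,4)@(7, 9): e=[38,32,-14] → ·
    (4,4)@(9, 9): e=[46,24,-14] → ·
    (7,4)@(15, 9): e=[70,0,-14] → ·  [on edge]
  covered (6 px):
    · · · · · · · · · · · ·
    · · · · · · · · · · · ·
    · · · · · · · · # · · ·
    · · · # # # # # · · · ·
    · · · · · · · · · · · ·
T3:
  2·area = 8  (B↔C swapped to make it positive)
  edge (16, 1)→(10, 2): d=(-6,1) right/bottom  bias=-1
  edge (10, 2)→(2, 2): d=(-8,0) right/bottom  bias=-1
  edge (2, 2)→(16, 1): d=(14,-1) top-left  bias=+0
  covered (0 px):
    · · · · · · · · · · · ·
    · · · · · · · · · · · ·
    · · · · · · · · · · · ·
    · · · · · · · · · · · ·
    · · · · · · · · · · · ·

Final: [[7,0],[8,0],[5,1],[6,1],[7,1],[8,1],[9,1]]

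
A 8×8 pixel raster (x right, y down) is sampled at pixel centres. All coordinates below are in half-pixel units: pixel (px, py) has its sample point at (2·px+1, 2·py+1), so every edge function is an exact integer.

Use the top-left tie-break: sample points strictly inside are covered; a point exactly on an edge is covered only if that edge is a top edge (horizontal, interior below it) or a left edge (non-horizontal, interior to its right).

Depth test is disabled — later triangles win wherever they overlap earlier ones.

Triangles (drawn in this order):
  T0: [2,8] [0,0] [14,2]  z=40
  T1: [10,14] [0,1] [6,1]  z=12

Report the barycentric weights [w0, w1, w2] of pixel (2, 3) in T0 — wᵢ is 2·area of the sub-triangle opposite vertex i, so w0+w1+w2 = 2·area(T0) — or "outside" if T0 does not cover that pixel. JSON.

T0:
  2·area = 108
  edge (2, 8)→(0, 0): d=(-2,-8) top-left  bias=+0
  edge (0, 0)→(14, 2): d=(14,2) right/bottom  bias=-1
  edge (14, 2)→(2, 8): d=(-12,6) right/bottom  bias=-1
    (0,0)@(1, 1): e=[6,12,90] → █
    (1,0)@(3, 1): e=[22,8,78] → █
    (2,0)@(5, 1): e=[38,4,66] → █
    (3,0)@(7, 1): e=[54,0,54] → ·  [on edge]
    (0,1)@(1, 3): e=[2,40,66] → █
    (3,1)@(7, 3): e=[50,28,30] → █
    (4,1)@(9, 3): e=[66,24,18] → █
    (5,1)@(11, 3): e=[82,20,6] → █
    (6,1)@(13, 3): e=[98,16,-6] → ·
    (0,2)@(1, 5): e=[-2,68,42] → ·
    (1,2)@(3, 5): e=[14,64,30] → █
    (4,2)@(9, 5): e=[62,52,-6] → ·
  covered (13 px):
    █ █ █ · · · · ·
    █ █ █ █ █ █ · ·
    · █ █ █ · · · ·
    · █ · · · · · ·
    · · · · · · · ·
    · · · · · · · ·
    · · · · · · · ·
    · · · · · · · ·
T1:
  2·area = 78
  edge (10, 14)→(0, 1): d=(-10,-13) top-left  bias=+0
  edge (0, 1)→(6, 1): d=(6,0) top-left  bias=+0
  edge (6, 1)→(10, 14): d=(4,13) right/bottom  bias=-1
    (0,0)@(1, 1): e=[13,0,65] → █  [on edge]
    (1,0)@(3, 1): e=[39,0,39] → █  [on edge]
    (2,0)@(5, 1): e=[65,0,13] → █  [on edge]
    (3,0)@(7, 1): e=[91,0,-13] → ·  [on edge]
    (4,0)@(9, 1): e=[117,0,-39] → ·  [on edge]
    (5,0)@(11, 1): e=[143,0,-65] → ·  [on edge]
    (6,0)@(13, 1): e=[169,0,-91] → ·  [on edge]
    (7,0)@(15, 1): e=[195,0,-117] → ·  [on edge]
    (0,1)@(1, 3): e=[-7,12,73] → ·
    (1,1)@(3, 3): e=[19,12,47] → █
    (3,1)@(7, 3): e=[71,12,-5] → ·
    (1,2)@(3, 5): e=[-1,24,55] → ·
  covered (11 px):
    █ █ █ · · · · ·
    · █ █ · · · · ·
    · · █ █ · · · ·
    · · █ █ · · · ·
    · · · █ · · · ·
    · · · · █ · · ·
    · · · · · · · ·
    · · · · · · · ·

Answer: "outside"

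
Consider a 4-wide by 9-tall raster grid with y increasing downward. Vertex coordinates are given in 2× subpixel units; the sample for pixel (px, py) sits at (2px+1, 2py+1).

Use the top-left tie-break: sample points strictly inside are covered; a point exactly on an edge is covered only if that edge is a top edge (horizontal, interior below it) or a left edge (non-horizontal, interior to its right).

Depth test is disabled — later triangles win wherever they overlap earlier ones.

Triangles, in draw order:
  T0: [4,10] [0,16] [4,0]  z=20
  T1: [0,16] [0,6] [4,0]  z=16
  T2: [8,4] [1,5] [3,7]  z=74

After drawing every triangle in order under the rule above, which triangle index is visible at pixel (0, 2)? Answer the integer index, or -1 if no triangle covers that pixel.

T0:
  2·area = 40
  edge (4, 10)→(0, 16): d=(-4,6) right/bottom  bias=-1
  edge (0, 16)→(4, 0): d=(4,-16) top-left  bias=+0
  edge (4, 0)→(4, 10): d=(0,10) right/bottom  bias=-1
    (1,2)@(3, 5): e=[26,4,10] → X
    (2,2)@(5, 5): e=[14,36,-10] → .
    (1,3)@(3, 7): e=[18,12,10] → X
    (2,3)@(5, 7): e=[6,44,-10] → .
    (1,4)@(3, 9): e=[10,20,10] → X
    (2,4)@(5, 9): e=[-2,52,-10] → .
    (1,5)@(3, 11): e=[2,28,10] → X
    (2,5)@(5, 11): e=[-10,60,-10] → .
    (0,6)@(1, 13): e=[6,4,30] → X
    (1,6)@(3, 13): e=[-6,36,10] → .
    (0,7)@(1, 15): e=[-2,12,30] → .
  covered (5 px):
    . . . .
    . . . .
    . X . .
    . X . .
    . X . .
    . X . .
    X . . .
    . . . .
    . . . .
T1:
  2·area = 40
  edge (0, 16)→(0, 6): d=(0,-10) top-left  bias=+0
  edge (0, 6)→(4, 0): d=(4,-6) top-left  bias=+0
  edge (4, 0)→(0, 16): d=(-4,16) right/bottom  bias=-1
    (1,1)@(3, 3): e=[30,6,4] → X
    (2,1)@(5, 3): e=[50,18,-28] → .
    (0,2)@(1, 5): e=[10,2,28] → X
    (1,2)@(3, 5): e=[30,14,-4] → .
    (0,3)@(1, 7): e=[10,10,20] → X
    (1,3)@(3, 7): e=[30,22,-12] → .
    (0,4)@(1, 9): e=[10,18,12] → X
    (1,4)@(3, 9): e=[30,30,-20] → .
    (0,5)@(1, 11): e=[10,26,4] → X
    (1,5)@(3, 11): e=[30,38,-28] → .
    (0,6)@(1, 13): e=[10,34,-4] → .
  covered (5 px):
    . . . .
    . X . .
    X . . .
    X . . .
    X . . .
    X . . .
    . . . .
    . . . .
    . . . .
T2:
  2·area = 16  (B↔C swapped to make it positive)
  edge (8, 4)→(3, 7): d=(-5,3) right/bottom  bias=-1
  edge (3, 7)→(1, 5): d=(-2,-2) top-left  bias=+0
  edge (1, 5)→(8, 4): d=(7,-1) top-left  bias=+0
    (0,2)@(1, 5): e=[16,0,0] → X  [on edge]
    (1,2)@(3, 5): e=[10,4,2] → X
    (2,2)@(5, 5): e=[4,8,4] → X
    (3,2)@(7, 5): e=[-2,12,6] → .
    (0,3)@(1, 7): e=[6,-4,14] → .
    (1,3)@(3, 7): e=[0,0,16] → .  [on edge]
    (2,3)@(5, 7): e=[-6,4,18] → .
    (2,4)@(5, 9): e=[-16,0,32] → .  [on edge]
    (3,5)@(7, 11): e=[-32,0,48] → .  [on edge]
  covered (3 px):
    . . . .
    . . . .
    X X X .
    . . . .
    . . . .
    . . . .
    . . . .
    . . . .
    . . . .

Z-buffer (winner per pixel, '.' = empty):
  . . . .
  . 1 . .
  2 2 2 .
  1 0 . .
  1 0 . .
  1 0 . .
  0 . . .
  . . . .
  . . . .

Answer: 2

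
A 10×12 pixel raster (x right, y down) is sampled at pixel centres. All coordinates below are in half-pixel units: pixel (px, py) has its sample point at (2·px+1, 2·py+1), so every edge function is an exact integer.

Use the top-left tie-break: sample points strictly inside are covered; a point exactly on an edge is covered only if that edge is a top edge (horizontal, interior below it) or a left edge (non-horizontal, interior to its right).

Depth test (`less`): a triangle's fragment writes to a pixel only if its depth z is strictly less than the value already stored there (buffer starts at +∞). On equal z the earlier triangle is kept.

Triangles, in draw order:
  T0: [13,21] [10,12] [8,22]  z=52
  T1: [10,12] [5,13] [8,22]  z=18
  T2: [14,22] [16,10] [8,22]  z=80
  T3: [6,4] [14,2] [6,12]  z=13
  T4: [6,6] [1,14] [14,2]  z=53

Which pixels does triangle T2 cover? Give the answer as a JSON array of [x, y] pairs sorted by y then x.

T0:
  2·area = 48  (B↔C swapped to make it positive)
  edge (13, 21)→(8, 22): d=(-5,1) right/bottom  bias=-1
  edge (8, 22)→(10, 12): d=(2,-10) top-left  bias=+0
  edge (10, 12)→(13, 21): d=(3,9) right/bottom  bias=-1
    (3,1)@(7, 3): e=[96,-48,0] → ·  [on edge]
    (5,3)@(11, 7): e=[72,0,-24] → ·  [on edge]
    (4,4)@(9, 9): e=[64,-16,0] → ·  [on edge]
    (5,7)@(11, 15): e=[32,16,0] → ·  [on edge]
    (4,8)@(9, 17): e=[24,0,24] → #  [on edge]
    (5,8)@(11, 17): e=[22,20,6] → #
    (6,8)@(13, 17): e=[20,40,-12] → ·
    (4,9)@(9, 19): e=[14,4,30] → #
    (6,9)@(13, 19): e=[10,44,-6] → ·
    (4,10)@(9, 21): e=[4,8,36] → #
    (6,10)@(13, 21): e=[0,48,0] → ·  [on edge]
    (1,11)@(3, 23): e=[0,-48,96] → ·  [on edge]
  covered (6 px):
    · · · · · · · · · ·
    · · · · · · · · · ·
    · · · · · · · · · ·
    · · · · · · · · · ·
    · · · · · · · · · ·
    · · · · · · · · · ·
    · · · · · · · · · ·
    · · · · · · · · · ·
    · · · · # # · · · ·
    · · · · # # · · · ·
    · · · · # # · · · ·
    · · · · · · · · · ·
T1:
  2·area = 48  (B↔C swapped to make it positive)
  edge (10, 12)→(8, 22): d=(-2,10) right/bottom  bias=-1
  edge (8, 22)→(5, 13): d=(-3,-9) top-left  bias=+0
  edge (5, 13)→(10, 12): d=(5,-1) top-left  bias=+0
    (0,0)@(1, 1): e=[112,0,-64] → ·  [on edge]
    (1,3)@(3, 7): e=[80,0,-32] → ·  [on edge]
    (5,3)@(11, 7): e=[0,72,-24] → ·  [on edge]
    (7,5)@(15, 11): e=[-48,96,0] → ·  [on edge]
    (2,6)@(5, 13): e=[48,0,0] → #  [on edge]
    (3,6)@(7, 13): e=[28,18,2] → #
    (4,6)@(9, 13): e=[8,36,4] → #
    (5,6)@(11, 13): e=[-12,54,6] → ·
    (2,7)@(5, 15): e=[44,-6,10] → ·
    (3,7)@(7, 15): e=[24,12,12] → #
    (5,7)@(11, 15): e=[-16,48,16] → ·
    (3,8)@(7, 17): e=[20,6,22] → #
    (4,8)@(9, 17): e=[0,24,24] → ·  [on edge]
    (3,9)@(7, 19): e=[16,0,32] → #  [on edge]
  covered (7 px):
    · · · · · · · · · ·
    · · · · · · · · · ·
    · · · · · · · · · ·
    · · · · · · · · · ·
    · · · · · · · · · ·
    · · · · · · · · · ·
    · · # # # · · · · ·
    · · · # # · · · · ·
    · · · # · · · · · ·
    · · · # · · · · · ·
    · · · · · · · · · ·
    · · · · · · · · · ·
T2:
  2·area = 72  (B↔C swapped to make it positive)
  edge (14, 22)→(8, 22): d=(-6,0) right/bottom  bias=-1
  edge (8, 22)→(16, 10): d=(8,-12) top-left  bias=+0
  edge (16, 10)→(14, 22): d=(-2,12) right/bottom  bias=-1
    (7,6)@(15, 13): e=[54,12,6] → #
    (8,6)@(17, 13): e=[54,36,-18] → ·
    (6,7)@(13, 15): e=[42,4,26] → #
    (8,7)@(17, 15): e=[42,52,-22] → ·
    (6,8)@(13, 17): e=[30,20,22] → #
    (7,8)@(15, 17): e=[30,44,-2] → ·
    (5,9)@(11, 19): e=[18,12,42] → #
    (7,9)@(15, 19): e=[18,60,-6] → ·
    (4,10)@(9, 21): e=[6,4,62] → #
    (7,10)@(15, 21): e=[6,76,-10] → ·
    (4,11)@(9, 23): e=[-6,20,58] → ·
    (5,11)@(11, 23): e=[-6,44,34] → ·
  covered (9 px):
    · · · · · · · · · ·
    · · · · · · · · · ·
    · · · · · · · · · ·
    · · · · · · · · · ·
    · · · · · · · · · ·
    · · · · · · · · · ·
    · · · · · · · # · ·
    · · · · · · # # · ·
    · · · · · · # · · ·
    · · · · · # # · · ·
    · · · · # # # · · ·
    · · · · · · · · · ·
T3:
  2·area = 64
  edge (6, 4)→(14, 2): d=(8,-2) top-left  bias=+0
  edge (14, 2)→(6, 12): d=(-8,10) right/bottom  bias=-1
  edge (6, 12)→(6, 4): d=(0,-8) top-left  bias=+0
    (5,1)@(11, 3): e=[2,22,40] → #
    (6,1)@(13, 3): e=[6,2,56] → #
    (7,1)@(15, 3): e=[10,-18,72] → ·
    (3,2)@(7, 5): e=[10,46,8] → #
    (4,2)@(9, 5): e=[14,26,24] → #
    (6,2)@(13, 5): e=[22,-14,56] → ·
    (3,3)@(7, 7): e=[26,30,8] → #
    (5,3)@(11, 7): e=[34,-10,40] → ·
    (3,4)@(7, 9): e=[42,14,8] → #
    (4,4)@(9, 9): e=[46,-6,24] → ·
    (3,5)@(7, 11): e=[58,-2,8] → ·
  covered (8 px):
    · · · · · · · · · ·
    · · · · · # # · · ·
    · · · # # # · · · ·
    · · · # # · · · · ·
    · · · # · · · · · ·
    · · · · · · · · · ·
    · · · · · · · · · ·
    · · · · · · · · · ·
    · · · · · · · · · ·
    · · · · · · · · · ·
    · · · · · · · · · ·
    · · · · · · · · · ·
T4:
  2·area = 44  (B↔C swapped to make it positive)
  edge (6, 6)→(14, 2): d=(8,-4) top-left  bias=+0
  edge (14, 2)→(1, 14): d=(-13,12) right/bottom  bias=-1
  edge (1, 14)→(6, 6): d=(5,-8) top-left  bias=+0
    (4,2)@(9, 5): e=[4,21,19] → #
    (5,2)@(11, 5): e=[12,-3,35] → ·
    (3,3)@(7, 7): e=[12,19,13] → #
    (4,3)@(9, 7): e=[20,-5,29] → ·
    (2,4)@(5, 9): e=[20,17,7] → #
    (3,4)@(7, 9): e=[28,-7,23] → ·
    (1,5)@(3, 11): e=[28,15,1] → #
    (2,5)@(5, 11): e=[36,-9,17] → ·
    (1,6)@(3, 13): e=[44,-11,11] → ·
  covered (4 px):
    · · · · · · · · · ·
    · · · · · · · · · ·
    · · · · # · · · · ·
    · · · # · · · · · ·
    · · # · · · · · · ·
    · # · · · · · · · ·
    · · · · · · · · · ·
    · · · · · · · · · ·
    · · · · · · · · · ·
    · · · · · · · · · ·
    · · · · · · · · · ·
    · · · · · · · · · ·

Result: [[7,6],[6,7],[7,7],[6,8],[5,9],[6,9],[4,10],[5,10],[6,10]]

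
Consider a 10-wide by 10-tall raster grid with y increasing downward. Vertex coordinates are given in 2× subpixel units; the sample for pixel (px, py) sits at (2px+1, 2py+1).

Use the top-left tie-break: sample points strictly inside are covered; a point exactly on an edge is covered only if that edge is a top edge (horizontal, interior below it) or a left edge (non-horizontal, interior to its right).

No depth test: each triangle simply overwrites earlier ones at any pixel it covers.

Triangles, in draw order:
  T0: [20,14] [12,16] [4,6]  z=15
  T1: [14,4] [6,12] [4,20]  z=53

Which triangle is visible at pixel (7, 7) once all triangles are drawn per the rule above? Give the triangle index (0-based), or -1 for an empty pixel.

T0:
  2·area = 96
  edge (20, 14)→(12, 16): d=(-8,2) right/bottom  bias=-1
  edge (12, 16)→(4, 6): d=(-8,-10) top-left  bias=+0
  edge (4, 6)→(20, 14): d=(16,8) right/bottom  bias=-1
    (2,3)@(5, 7): e=[86,2,8] → █
    (3,3)@(7, 7): e=[82,22,-8] → ·
    (2,4)@(5, 9): e=[70,-14,40] → ·
    (3,4)@(7, 9): e=[66,6,24] → █
    (4,4)@(9, 9): e=[62,26,8] → █
    (5,4)@(11, 9): e=[58,46,-8] → ·
    (3,5)@(7, 11): e=[50,-10,56] → ·
    (4,5)@(9, 11): e=[46,10,40] → █
    (5,5)@(11, 11): e=[42,30,24] → █
    (6,5)@(13, 11): e=[38,50,8] → █
    (7,5)@(15, 11): e=[34,70,-8] → ·
    (4,6)@(9, 13): e=[30,-6,72] → ·
  covered (12 px):
    · · · · · · · · · ·
    · · · · · · · · · ·
    · · · · · · · · · ·
    · · █ · · · · · · ·
    · · · █ █ · · · · ·
    · · · · █ █ █ · · ·
    · · · · · █ █ █ █ ·
    · · · · · · █ █ · ·
    · · · · · · · · · ·
    · · · · · · · · · ·
T1:
  2·area = 48  (B↔C swapped to make it positive)
  edge (14, 4)→(4, 20): d=(-10,16) right/bottom  bias=-1
  edge (4, 20)→(6, 12): d=(2,-8) top-left  bias=+0
  edge (6, 12)→(14, 4): d=(8,-8) top-left  bias=+0
    (8,0)@(17, 1): e=[-18,66,0] → ·  [on edge]
    (7,1)@(15, 3): e=[-6,54,0] → ·  [on edge]
    (6,2)@(13, 5): e=[6,42,0] → █  [on edge]
    (7,2)@(15, 5): e=[-26,58,16] → ·
    (5,3)@(11, 7): e=[18,30,0] → █  [on edge]
    (6,3)@(13, 7): e=[-14,46,16] → ·
    (4,4)@(9, 9): e=[30,18,0] → █  [on edge]
    (5,4)@(11, 9): e=[-2,34,16] → ·
    (3,5)@(7, 11): e=[42,6,0] → █  [on edge]
    (5,5)@(11, 11): e=[-22,38,32] → ·
    (2,6)@(5, 13): e=[54,-6,0] → ·  [on edge]
    (3,6)@(7, 13): e=[22,10,16] → █
    (1,7)@(3, 15): e=[66,-18,0] → ·  [on edge]
    (0,8)@(1, 17): e=[78,-30,0] → ·  [on edge]
  covered (8 px):
    · · · · · · · · · ·
    · · · · · · · · · ·
    · · · · · · █ · · ·
    · · · · · █ · · · ·
    · · · · █ · · · · ·
    · · · █ █ · · · · ·
    · · · █ · · · · · ·
    · · · █ · · · · · ·
    · · █ · · · · · · ·
    · · · · · · · · · ·

Z-buffer (winner per pixel, '.' = empty):
  . . . . . . . . . .
  . . . . . . . . . .
  . . . . . . 1 . . .
  . . 0 . . 1 . . . .
  . . . 0 1 . . . . .
  . . . 1 1 0 0 . . .
  . . . 1 . 0 0 0 0 .
  . . . 1 . . 0 0 . .
  . . 1 . . . . . . .
  . . . . . . . . . .

Answer: 0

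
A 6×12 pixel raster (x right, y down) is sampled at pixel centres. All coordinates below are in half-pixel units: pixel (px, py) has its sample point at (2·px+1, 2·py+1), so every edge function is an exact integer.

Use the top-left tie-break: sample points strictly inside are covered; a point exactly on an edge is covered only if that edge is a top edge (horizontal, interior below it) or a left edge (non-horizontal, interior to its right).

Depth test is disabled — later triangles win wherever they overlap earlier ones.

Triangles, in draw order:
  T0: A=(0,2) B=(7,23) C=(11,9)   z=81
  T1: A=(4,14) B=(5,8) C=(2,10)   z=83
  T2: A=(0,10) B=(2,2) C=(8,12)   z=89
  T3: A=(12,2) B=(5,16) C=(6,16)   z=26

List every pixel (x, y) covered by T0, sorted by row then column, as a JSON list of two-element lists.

T0:
  2·area = 182  (B↔C swapped to make it positive)
  edge (0, 2)→(11, 9): d=(11,7) right/bottom  bias=-1
  edge (11, 9)→(7, 23): d=(-4,14) right/bottom  bias=-1
  edge (7, 23)→(0, 2): d=(-7,-21) top-left  bias=+0
    (0,1)@(1, 3): e=[4,164,14] → #
    (1,1)@(3, 3): e=[-10,136,56] → ·
    (0,2)@(1, 5): e=[26,156,0] → #  [on edge]
    (1,2)@(3, 5): e=[12,128,42] → #
    (2,2)@(5, 5): e=[-2,100,84] → ·
    (0,3)@(1, 7): e=[48,148,-14] → ·
    (1,3)@(3, 7): e=[34,120,28] → #
    (2,3)@(5, 7): e=[20,92,70] → #
    (3,3)@(7, 7): e=[6,64,112] → #
    (4,3)@(9, 7): e=[-8,36,154] → ·
    (1,4)@(3, 9): e=[56,112,14] → #
    (4,4)@(9, 9): e=[14,28,140] → #
    (5,4)@(11, 9): e=[0,0,182] → ·  [on edge]
    (1,5)@(3, 11): e=[78,104,0] → #  [on edge]
    (2,8)@(5, 17): e=[130,52,0] → #  [on edge]
    (3,11)@(7, 23): e=[182,0,0] → ·  [on edge]
  covered (24 px):
    · · · · · ·
    # · · · · ·
    # # · · · ·
    · # # # · ·
    · # # # # ·
    · # # # # ·
    · · # # # ·
    · · # # # ·
    · · # # · ·
    · · · # · ·
    · · · # · ·
    · · · · · ·
T1:
  2·area = 16  (B↔C swapped to make it positive)
  edge (4, 14)→(2, 10): d=(-2,-4) top-left  bias=+0
  edge (2, 10)→(5, 8): d=(3,-2) top-left  bias=+0
  edge (5, 8)→(4, 14): d=(-1,6) right/bottom  bias=-1
    (1,5)@(3, 11): e=[2,5,9] → #
    (2,5)@(5, 11): e=[10,9,-3] → ·
    (1,6)@(3, 13): e=[-2,11,7] → ·
  covered (1 px):
    · · · · · ·
    · · · · · ·
    · · · · · ·
    · · · · · ·
    · · · · · ·
    · # · · · ·
    · · · · · ·
    · · · · · ·
    · · · · · ·
    · · · · · ·
    · · · · · ·
    · · · · · ·
T2:
  2·area = 68
  edge (0, 10)→(2, 2): d=(2,-8) top-left  bias=+0
  edge (2, 2)→(8, 12): d=(6,10) right/bottom  bias=-1
  edge (8, 12)→(0, 10): d=(-8,-2) top-left  bias=+0
    (1,2)@(3, 5): e=[14,8,46] → #
    (2,2)@(5, 5): e=[30,-12,50] → ·
    (0,3)@(1, 7): e=[2,40,26] → #
    (2,3)@(5, 7): e=[34,0,34] → ·  [on edge]
    (0,4)@(1, 9): e=[6,52,10] → #
    (2,4)@(5, 9): e=[38,12,18] → #
    (3,4)@(7, 9): e=[54,-8,22] → ·
    (0,5)@(1, 11): e=[10,64,-6] → ·
    (1,5)@(3, 11): e=[26,44,-2] → ·
    (2,5)@(5, 11): e=[42,24,2] → #
    (3,5)@(7, 11): e=[58,4,6] → #
    (4,5)@(9, 11): e=[74,-16,10] → ·
    (5,8)@(11, 17): e=[102,0,-34] → ·  [on edge]
  covered (8 px):
    · · · · · ·
    · · · · · ·
    · # · · · ·
    # # · · · ·
    # # # · · ·
    · · # # · ·
    · · · · · ·
    · · · · · ·
    · · · · · ·
    · · · · · ·
    · · · · · ·
    · · · · · ·
T3:
  2·area = 14  (B↔C swapped to make it positive)
  edge (12, 2)→(6, 16): d=(-6,14) right/bottom  bias=-1
  edge (6, 16)→(5, 16): d=(-1,0) right/bottom  bias=-1
  edge (5, 16)→(12, 2): d=(7,-14) top-left  bias=+0
    (4,4)@(9, 9): e=[0,7,7] → ·  [on edge]
    (3,6)@(7, 13): e=[4,3,7] → #
    (4,6)@(9, 13): e=[-24,3,35] → ·
    (3,7)@(7, 15): e=[-8,1,21] → ·
    (1,11)@(3, 23): e=[0,-7,21] → ·  [on edge]
  covered (1 px):
    · · · · · ·
    · · · · · ·
    · · · · · ·
    · · · · · ·
    · · · · · ·
    · · · · · ·
    · · · # · ·
    · · · · · ·
    · · · · · ·
    · · · · · ·
    · · · · · ·
    · · · · · ·

Final: [[0,1],[0,2],[1,2],[1,3],[2,3],[3,3],[1,4],[2,4],[3,4],[4,4],[1,5],[2,5],[3,5],[4,5],[2,6],[3,6],[4,6],[2,7],[3,7],[4,7],[2,8],[3,8],[3,9],[3,10]]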